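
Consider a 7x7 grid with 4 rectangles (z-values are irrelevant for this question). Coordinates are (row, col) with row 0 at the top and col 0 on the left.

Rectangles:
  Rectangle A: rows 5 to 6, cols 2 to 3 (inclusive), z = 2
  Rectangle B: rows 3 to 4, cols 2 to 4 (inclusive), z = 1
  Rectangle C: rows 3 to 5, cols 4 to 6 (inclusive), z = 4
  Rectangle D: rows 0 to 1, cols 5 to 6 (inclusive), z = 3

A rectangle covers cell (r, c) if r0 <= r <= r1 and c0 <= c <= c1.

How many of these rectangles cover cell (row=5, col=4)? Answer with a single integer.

Answer: 1

Derivation:
Check cell (5,4):
  A: rows 5-6 cols 2-3 -> outside (col miss)
  B: rows 3-4 cols 2-4 -> outside (row miss)
  C: rows 3-5 cols 4-6 -> covers
  D: rows 0-1 cols 5-6 -> outside (row miss)
Count covering = 1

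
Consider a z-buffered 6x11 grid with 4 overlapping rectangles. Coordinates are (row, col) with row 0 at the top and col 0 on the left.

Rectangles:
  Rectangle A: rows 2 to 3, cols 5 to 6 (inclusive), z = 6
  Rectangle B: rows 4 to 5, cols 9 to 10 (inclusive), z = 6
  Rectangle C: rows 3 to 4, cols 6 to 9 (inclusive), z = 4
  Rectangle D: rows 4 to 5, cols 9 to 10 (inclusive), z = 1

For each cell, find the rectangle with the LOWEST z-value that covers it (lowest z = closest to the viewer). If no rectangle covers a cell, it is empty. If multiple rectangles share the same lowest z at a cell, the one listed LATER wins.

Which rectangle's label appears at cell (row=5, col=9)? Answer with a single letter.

Check cell (5,9):
  A: rows 2-3 cols 5-6 -> outside (row miss)
  B: rows 4-5 cols 9-10 z=6 -> covers; best now B (z=6)
  C: rows 3-4 cols 6-9 -> outside (row miss)
  D: rows 4-5 cols 9-10 z=1 -> covers; best now D (z=1)
Winner: D at z=1

Answer: D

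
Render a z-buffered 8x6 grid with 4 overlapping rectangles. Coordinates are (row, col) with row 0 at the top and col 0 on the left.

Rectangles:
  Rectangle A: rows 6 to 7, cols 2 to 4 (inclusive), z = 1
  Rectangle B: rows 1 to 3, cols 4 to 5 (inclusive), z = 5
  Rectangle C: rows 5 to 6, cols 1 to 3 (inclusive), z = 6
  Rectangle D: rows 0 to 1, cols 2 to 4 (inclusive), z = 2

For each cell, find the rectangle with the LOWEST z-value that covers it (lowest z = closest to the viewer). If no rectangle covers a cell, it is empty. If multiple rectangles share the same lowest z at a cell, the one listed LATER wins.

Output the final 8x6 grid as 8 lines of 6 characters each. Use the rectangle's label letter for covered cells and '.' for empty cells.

..DDD.
..DDDB
....BB
....BB
......
.CCC..
.CAAA.
..AAA.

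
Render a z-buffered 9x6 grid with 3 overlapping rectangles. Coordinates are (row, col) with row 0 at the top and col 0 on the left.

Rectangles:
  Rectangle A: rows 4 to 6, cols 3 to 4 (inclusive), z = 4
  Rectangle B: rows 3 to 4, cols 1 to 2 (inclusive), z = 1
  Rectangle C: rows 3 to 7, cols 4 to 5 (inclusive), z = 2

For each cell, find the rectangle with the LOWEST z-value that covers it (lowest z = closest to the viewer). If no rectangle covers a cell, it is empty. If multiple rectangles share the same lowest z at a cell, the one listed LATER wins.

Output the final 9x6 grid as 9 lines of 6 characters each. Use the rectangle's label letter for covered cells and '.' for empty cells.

......
......
......
.BB.CC
.BBACC
...ACC
...ACC
....CC
......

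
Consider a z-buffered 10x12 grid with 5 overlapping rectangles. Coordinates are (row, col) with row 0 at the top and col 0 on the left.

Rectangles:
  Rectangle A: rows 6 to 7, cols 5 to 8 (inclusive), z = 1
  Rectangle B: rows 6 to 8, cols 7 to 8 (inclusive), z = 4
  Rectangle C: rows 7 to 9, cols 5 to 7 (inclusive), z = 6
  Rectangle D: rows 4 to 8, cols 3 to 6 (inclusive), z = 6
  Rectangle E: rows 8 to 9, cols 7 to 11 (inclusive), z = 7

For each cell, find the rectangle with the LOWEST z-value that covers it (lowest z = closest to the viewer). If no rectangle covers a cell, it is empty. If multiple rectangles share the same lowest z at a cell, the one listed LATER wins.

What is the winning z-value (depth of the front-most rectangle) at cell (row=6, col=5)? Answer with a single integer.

Answer: 1

Derivation:
Check cell (6,5):
  A: rows 6-7 cols 5-8 z=1 -> covers; best now A (z=1)
  B: rows 6-8 cols 7-8 -> outside (col miss)
  C: rows 7-9 cols 5-7 -> outside (row miss)
  D: rows 4-8 cols 3-6 z=6 -> covers; best now A (z=1)
  E: rows 8-9 cols 7-11 -> outside (row miss)
Winner: A at z=1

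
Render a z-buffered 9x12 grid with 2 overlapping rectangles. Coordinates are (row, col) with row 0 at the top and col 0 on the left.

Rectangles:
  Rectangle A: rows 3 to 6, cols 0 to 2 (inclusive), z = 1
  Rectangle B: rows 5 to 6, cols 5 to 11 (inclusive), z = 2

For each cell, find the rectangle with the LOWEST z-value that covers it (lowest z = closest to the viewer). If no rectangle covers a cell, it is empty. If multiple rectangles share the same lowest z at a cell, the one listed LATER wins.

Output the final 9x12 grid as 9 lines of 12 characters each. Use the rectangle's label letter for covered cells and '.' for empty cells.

............
............
............
AAA.........
AAA.........
AAA..BBBBBBB
AAA..BBBBBBB
............
............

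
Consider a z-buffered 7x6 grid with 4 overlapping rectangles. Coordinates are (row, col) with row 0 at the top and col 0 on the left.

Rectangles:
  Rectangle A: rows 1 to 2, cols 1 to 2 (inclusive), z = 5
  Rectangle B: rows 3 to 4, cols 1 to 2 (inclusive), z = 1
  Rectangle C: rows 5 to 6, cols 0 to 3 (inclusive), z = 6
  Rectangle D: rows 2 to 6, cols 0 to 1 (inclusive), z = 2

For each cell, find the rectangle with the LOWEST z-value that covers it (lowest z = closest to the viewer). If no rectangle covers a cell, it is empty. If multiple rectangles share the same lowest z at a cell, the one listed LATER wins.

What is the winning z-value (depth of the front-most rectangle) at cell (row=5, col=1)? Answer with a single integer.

Answer: 2

Derivation:
Check cell (5,1):
  A: rows 1-2 cols 1-2 -> outside (row miss)
  B: rows 3-4 cols 1-2 -> outside (row miss)
  C: rows 5-6 cols 0-3 z=6 -> covers; best now C (z=6)
  D: rows 2-6 cols 0-1 z=2 -> covers; best now D (z=2)
Winner: D at z=2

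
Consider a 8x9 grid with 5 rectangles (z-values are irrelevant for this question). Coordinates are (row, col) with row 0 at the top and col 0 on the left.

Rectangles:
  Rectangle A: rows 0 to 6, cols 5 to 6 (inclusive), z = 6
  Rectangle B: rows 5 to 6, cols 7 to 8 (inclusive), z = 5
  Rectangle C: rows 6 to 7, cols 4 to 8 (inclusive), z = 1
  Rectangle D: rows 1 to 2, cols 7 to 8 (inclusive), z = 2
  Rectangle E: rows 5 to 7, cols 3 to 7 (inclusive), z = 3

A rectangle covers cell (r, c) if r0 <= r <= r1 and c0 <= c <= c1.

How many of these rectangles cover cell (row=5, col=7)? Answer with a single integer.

Check cell (5,7):
  A: rows 0-6 cols 5-6 -> outside (col miss)
  B: rows 5-6 cols 7-8 -> covers
  C: rows 6-7 cols 4-8 -> outside (row miss)
  D: rows 1-2 cols 7-8 -> outside (row miss)
  E: rows 5-7 cols 3-7 -> covers
Count covering = 2

Answer: 2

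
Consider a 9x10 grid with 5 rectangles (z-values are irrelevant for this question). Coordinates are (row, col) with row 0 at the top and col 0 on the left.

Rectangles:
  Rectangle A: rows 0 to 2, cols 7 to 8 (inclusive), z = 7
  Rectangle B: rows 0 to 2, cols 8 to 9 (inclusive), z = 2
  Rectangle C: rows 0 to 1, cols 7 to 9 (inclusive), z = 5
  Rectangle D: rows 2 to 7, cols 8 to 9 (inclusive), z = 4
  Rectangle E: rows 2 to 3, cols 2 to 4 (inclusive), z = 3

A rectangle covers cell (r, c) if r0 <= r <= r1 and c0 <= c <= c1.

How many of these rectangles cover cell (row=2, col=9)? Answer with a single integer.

Check cell (2,9):
  A: rows 0-2 cols 7-8 -> outside (col miss)
  B: rows 0-2 cols 8-9 -> covers
  C: rows 0-1 cols 7-9 -> outside (row miss)
  D: rows 2-7 cols 8-9 -> covers
  E: rows 2-3 cols 2-4 -> outside (col miss)
Count covering = 2

Answer: 2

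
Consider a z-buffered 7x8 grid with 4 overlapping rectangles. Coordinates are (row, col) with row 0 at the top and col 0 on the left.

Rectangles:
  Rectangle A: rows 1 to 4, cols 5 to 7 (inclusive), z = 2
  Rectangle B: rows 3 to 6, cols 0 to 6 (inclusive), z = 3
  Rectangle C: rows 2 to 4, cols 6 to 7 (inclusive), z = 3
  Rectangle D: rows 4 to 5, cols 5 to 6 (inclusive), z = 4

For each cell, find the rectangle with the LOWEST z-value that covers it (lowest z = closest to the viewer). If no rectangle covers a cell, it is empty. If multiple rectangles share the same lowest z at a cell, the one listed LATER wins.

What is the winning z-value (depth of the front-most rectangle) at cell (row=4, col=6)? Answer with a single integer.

Answer: 2

Derivation:
Check cell (4,6):
  A: rows 1-4 cols 5-7 z=2 -> covers; best now A (z=2)
  B: rows 3-6 cols 0-6 z=3 -> covers; best now A (z=2)
  C: rows 2-4 cols 6-7 z=3 -> covers; best now A (z=2)
  D: rows 4-5 cols 5-6 z=4 -> covers; best now A (z=2)
Winner: A at z=2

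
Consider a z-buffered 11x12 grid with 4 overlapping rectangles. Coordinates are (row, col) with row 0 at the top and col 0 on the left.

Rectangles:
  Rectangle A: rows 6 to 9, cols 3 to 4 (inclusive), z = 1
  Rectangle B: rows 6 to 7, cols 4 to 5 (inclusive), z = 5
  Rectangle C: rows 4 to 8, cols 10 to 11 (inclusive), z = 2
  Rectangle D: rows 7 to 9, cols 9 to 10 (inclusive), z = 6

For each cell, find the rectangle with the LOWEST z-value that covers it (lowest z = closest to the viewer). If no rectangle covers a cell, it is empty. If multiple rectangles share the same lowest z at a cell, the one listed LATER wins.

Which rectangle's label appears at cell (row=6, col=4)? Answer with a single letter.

Answer: A

Derivation:
Check cell (6,4):
  A: rows 6-9 cols 3-4 z=1 -> covers; best now A (z=1)
  B: rows 6-7 cols 4-5 z=5 -> covers; best now A (z=1)
  C: rows 4-8 cols 10-11 -> outside (col miss)
  D: rows 7-9 cols 9-10 -> outside (row miss)
Winner: A at z=1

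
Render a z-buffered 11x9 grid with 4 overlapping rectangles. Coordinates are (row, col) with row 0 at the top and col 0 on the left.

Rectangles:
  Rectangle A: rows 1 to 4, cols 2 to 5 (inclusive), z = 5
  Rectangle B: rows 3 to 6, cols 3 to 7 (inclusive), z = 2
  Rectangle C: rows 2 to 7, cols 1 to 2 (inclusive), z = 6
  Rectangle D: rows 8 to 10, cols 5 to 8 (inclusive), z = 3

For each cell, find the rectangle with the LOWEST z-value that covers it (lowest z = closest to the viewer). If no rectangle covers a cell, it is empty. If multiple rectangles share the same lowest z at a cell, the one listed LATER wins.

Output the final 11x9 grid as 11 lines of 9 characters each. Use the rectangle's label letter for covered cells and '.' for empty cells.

.........
..AAAA...
.CAAAA...
.CABBBBB.
.CABBBBB.
.CCBBBBB.
.CCBBBBB.
.CC......
.....DDDD
.....DDDD
.....DDDD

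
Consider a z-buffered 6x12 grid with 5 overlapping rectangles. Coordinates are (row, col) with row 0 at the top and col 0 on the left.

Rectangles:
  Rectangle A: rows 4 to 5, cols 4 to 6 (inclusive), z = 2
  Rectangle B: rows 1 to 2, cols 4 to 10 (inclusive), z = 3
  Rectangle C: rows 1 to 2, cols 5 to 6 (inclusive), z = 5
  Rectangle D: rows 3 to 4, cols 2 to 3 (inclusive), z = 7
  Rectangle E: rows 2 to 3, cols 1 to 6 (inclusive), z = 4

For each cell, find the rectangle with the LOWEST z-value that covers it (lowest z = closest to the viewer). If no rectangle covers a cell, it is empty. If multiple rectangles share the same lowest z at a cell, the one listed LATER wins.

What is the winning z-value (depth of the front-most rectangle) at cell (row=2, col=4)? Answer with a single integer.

Check cell (2,4):
  A: rows 4-5 cols 4-6 -> outside (row miss)
  B: rows 1-2 cols 4-10 z=3 -> covers; best now B (z=3)
  C: rows 1-2 cols 5-6 -> outside (col miss)
  D: rows 3-4 cols 2-3 -> outside (row miss)
  E: rows 2-3 cols 1-6 z=4 -> covers; best now B (z=3)
Winner: B at z=3

Answer: 3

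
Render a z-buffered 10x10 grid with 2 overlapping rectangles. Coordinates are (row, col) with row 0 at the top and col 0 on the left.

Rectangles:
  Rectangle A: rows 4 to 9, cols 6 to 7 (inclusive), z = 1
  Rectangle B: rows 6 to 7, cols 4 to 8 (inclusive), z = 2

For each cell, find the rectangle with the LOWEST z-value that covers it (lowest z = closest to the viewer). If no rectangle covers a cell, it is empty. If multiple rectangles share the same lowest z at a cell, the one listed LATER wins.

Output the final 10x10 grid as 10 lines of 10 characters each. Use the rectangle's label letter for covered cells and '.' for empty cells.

..........
..........
..........
..........
......AA..
......AA..
....BBAAB.
....BBAAB.
......AA..
......AA..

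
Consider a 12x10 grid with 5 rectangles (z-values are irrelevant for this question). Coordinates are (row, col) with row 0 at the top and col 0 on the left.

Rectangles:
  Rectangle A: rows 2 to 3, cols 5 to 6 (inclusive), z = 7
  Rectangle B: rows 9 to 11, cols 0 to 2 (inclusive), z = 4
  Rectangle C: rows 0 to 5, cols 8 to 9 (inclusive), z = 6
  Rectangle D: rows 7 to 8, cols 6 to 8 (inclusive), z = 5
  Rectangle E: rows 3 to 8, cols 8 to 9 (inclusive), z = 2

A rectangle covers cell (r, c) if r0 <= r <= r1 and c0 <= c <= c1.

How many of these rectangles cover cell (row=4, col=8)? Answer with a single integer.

Check cell (4,8):
  A: rows 2-3 cols 5-6 -> outside (row miss)
  B: rows 9-11 cols 0-2 -> outside (row miss)
  C: rows 0-5 cols 8-9 -> covers
  D: rows 7-8 cols 6-8 -> outside (row miss)
  E: rows 3-8 cols 8-9 -> covers
Count covering = 2

Answer: 2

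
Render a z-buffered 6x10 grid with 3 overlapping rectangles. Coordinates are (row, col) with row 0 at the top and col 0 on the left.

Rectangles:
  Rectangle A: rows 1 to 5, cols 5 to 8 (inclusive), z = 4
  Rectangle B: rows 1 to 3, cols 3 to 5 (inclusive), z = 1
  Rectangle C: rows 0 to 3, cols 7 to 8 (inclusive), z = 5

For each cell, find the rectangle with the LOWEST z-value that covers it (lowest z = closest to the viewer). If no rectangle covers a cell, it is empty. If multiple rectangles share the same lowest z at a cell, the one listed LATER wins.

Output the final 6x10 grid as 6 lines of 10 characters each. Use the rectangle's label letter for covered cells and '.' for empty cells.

.......CC.
...BBBAAA.
...BBBAAA.
...BBBAAA.
.....AAAA.
.....AAAA.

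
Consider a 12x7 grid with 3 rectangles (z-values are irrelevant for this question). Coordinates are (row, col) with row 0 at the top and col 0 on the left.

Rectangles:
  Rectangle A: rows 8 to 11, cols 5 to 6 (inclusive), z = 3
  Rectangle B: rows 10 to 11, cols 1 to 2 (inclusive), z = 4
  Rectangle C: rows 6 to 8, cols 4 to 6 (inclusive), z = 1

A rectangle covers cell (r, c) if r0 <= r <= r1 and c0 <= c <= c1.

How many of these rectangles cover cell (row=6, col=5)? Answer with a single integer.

Check cell (6,5):
  A: rows 8-11 cols 5-6 -> outside (row miss)
  B: rows 10-11 cols 1-2 -> outside (row miss)
  C: rows 6-8 cols 4-6 -> covers
Count covering = 1

Answer: 1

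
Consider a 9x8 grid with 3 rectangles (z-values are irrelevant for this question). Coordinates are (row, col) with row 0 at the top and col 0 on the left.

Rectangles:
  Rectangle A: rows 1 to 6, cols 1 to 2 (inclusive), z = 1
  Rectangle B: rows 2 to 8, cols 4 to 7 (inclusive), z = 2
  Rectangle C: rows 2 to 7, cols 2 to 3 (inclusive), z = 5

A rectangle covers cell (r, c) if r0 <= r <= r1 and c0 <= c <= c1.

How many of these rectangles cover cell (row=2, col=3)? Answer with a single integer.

Answer: 1

Derivation:
Check cell (2,3):
  A: rows 1-6 cols 1-2 -> outside (col miss)
  B: rows 2-8 cols 4-7 -> outside (col miss)
  C: rows 2-7 cols 2-3 -> covers
Count covering = 1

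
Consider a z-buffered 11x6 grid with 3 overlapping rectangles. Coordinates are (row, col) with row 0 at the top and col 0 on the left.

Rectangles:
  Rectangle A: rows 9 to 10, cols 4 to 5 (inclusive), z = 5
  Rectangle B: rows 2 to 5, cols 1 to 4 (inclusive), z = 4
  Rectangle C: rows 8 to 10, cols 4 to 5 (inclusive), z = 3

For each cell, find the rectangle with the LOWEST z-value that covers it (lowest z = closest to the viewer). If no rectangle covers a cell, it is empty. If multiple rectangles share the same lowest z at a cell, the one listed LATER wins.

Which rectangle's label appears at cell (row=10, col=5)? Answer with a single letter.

Check cell (10,5):
  A: rows 9-10 cols 4-5 z=5 -> covers; best now A (z=5)
  B: rows 2-5 cols 1-4 -> outside (row miss)
  C: rows 8-10 cols 4-5 z=3 -> covers; best now C (z=3)
Winner: C at z=3

Answer: C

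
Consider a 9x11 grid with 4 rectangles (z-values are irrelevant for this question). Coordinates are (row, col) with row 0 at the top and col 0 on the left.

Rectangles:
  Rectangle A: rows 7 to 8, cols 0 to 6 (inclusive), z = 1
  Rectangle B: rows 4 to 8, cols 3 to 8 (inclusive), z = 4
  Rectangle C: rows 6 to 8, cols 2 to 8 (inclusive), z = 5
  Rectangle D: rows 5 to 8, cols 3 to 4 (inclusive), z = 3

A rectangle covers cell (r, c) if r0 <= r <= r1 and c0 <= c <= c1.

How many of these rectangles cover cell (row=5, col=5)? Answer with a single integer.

Answer: 1

Derivation:
Check cell (5,5):
  A: rows 7-8 cols 0-6 -> outside (row miss)
  B: rows 4-8 cols 3-8 -> covers
  C: rows 6-8 cols 2-8 -> outside (row miss)
  D: rows 5-8 cols 3-4 -> outside (col miss)
Count covering = 1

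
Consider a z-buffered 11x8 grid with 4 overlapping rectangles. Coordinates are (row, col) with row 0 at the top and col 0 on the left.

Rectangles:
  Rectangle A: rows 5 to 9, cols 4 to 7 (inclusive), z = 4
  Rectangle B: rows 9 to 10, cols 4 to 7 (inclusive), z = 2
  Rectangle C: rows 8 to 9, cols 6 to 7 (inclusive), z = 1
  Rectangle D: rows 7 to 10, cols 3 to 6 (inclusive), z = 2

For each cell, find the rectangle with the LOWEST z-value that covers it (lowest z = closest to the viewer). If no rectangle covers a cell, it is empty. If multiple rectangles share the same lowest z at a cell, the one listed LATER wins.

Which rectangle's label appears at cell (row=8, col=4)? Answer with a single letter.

Answer: D

Derivation:
Check cell (8,4):
  A: rows 5-9 cols 4-7 z=4 -> covers; best now A (z=4)
  B: rows 9-10 cols 4-7 -> outside (row miss)
  C: rows 8-9 cols 6-7 -> outside (col miss)
  D: rows 7-10 cols 3-6 z=2 -> covers; best now D (z=2)
Winner: D at z=2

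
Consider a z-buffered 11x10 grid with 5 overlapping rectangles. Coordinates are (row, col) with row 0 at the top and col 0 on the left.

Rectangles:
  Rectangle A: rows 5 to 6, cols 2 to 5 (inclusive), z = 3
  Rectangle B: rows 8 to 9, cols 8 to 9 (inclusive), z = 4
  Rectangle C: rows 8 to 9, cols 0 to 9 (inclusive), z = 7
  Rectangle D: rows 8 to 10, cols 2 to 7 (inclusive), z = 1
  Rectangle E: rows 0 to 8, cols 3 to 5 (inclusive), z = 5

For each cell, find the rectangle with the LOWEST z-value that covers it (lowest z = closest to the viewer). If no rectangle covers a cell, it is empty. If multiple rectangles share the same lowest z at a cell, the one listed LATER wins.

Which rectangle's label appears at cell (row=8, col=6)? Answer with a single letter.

Check cell (8,6):
  A: rows 5-6 cols 2-5 -> outside (row miss)
  B: rows 8-9 cols 8-9 -> outside (col miss)
  C: rows 8-9 cols 0-9 z=7 -> covers; best now C (z=7)
  D: rows 8-10 cols 2-7 z=1 -> covers; best now D (z=1)
  E: rows 0-8 cols 3-5 -> outside (col miss)
Winner: D at z=1

Answer: D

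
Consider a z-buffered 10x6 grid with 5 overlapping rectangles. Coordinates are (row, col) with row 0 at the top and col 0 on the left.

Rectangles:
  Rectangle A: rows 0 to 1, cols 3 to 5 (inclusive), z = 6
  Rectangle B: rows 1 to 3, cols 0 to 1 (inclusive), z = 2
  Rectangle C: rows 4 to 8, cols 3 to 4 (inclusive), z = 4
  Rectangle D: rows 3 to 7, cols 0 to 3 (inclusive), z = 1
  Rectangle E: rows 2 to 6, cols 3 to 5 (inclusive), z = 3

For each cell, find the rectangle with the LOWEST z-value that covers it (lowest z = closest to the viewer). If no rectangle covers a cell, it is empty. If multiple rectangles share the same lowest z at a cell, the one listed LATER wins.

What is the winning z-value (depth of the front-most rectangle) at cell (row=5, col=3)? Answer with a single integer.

Check cell (5,3):
  A: rows 0-1 cols 3-5 -> outside (row miss)
  B: rows 1-3 cols 0-1 -> outside (row miss)
  C: rows 4-8 cols 3-4 z=4 -> covers; best now C (z=4)
  D: rows 3-7 cols 0-3 z=1 -> covers; best now D (z=1)
  E: rows 2-6 cols 3-5 z=3 -> covers; best now D (z=1)
Winner: D at z=1

Answer: 1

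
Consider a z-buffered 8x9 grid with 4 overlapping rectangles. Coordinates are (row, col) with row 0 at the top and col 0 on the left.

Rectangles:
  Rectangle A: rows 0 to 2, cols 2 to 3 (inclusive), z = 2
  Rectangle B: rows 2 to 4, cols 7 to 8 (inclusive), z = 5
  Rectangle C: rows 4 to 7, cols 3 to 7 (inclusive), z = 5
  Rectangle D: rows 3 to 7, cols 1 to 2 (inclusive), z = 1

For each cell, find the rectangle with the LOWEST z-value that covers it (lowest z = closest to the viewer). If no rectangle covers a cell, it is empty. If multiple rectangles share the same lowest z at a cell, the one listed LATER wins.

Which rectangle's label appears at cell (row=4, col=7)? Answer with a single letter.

Check cell (4,7):
  A: rows 0-2 cols 2-3 -> outside (row miss)
  B: rows 2-4 cols 7-8 z=5 -> covers; best now B (z=5)
  C: rows 4-7 cols 3-7 z=5 -> covers; best now C (z=5)
  D: rows 3-7 cols 1-2 -> outside (col miss)
Winner: C at z=5

Answer: C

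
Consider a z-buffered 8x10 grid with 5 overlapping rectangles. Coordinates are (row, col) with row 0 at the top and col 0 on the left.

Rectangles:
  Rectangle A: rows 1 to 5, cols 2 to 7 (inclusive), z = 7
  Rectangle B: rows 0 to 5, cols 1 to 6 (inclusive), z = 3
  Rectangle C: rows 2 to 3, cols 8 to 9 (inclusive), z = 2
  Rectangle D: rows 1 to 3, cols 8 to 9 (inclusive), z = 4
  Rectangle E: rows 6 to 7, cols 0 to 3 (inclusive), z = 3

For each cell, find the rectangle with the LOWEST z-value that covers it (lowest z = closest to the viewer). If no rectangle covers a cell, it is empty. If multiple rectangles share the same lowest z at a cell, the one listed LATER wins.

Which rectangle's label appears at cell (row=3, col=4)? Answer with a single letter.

Check cell (3,4):
  A: rows 1-5 cols 2-7 z=7 -> covers; best now A (z=7)
  B: rows 0-5 cols 1-6 z=3 -> covers; best now B (z=3)
  C: rows 2-3 cols 8-9 -> outside (col miss)
  D: rows 1-3 cols 8-9 -> outside (col miss)
  E: rows 6-7 cols 0-3 -> outside (row miss)
Winner: B at z=3

Answer: B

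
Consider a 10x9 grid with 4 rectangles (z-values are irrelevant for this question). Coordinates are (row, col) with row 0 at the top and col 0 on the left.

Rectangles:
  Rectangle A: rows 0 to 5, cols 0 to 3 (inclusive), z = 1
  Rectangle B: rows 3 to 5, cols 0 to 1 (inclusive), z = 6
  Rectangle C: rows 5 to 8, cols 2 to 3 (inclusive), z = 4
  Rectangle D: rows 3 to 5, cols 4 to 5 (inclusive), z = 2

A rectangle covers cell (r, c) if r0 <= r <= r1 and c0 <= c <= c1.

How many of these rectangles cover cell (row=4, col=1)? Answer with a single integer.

Answer: 2

Derivation:
Check cell (4,1):
  A: rows 0-5 cols 0-3 -> covers
  B: rows 3-5 cols 0-1 -> covers
  C: rows 5-8 cols 2-3 -> outside (row miss)
  D: rows 3-5 cols 4-5 -> outside (col miss)
Count covering = 2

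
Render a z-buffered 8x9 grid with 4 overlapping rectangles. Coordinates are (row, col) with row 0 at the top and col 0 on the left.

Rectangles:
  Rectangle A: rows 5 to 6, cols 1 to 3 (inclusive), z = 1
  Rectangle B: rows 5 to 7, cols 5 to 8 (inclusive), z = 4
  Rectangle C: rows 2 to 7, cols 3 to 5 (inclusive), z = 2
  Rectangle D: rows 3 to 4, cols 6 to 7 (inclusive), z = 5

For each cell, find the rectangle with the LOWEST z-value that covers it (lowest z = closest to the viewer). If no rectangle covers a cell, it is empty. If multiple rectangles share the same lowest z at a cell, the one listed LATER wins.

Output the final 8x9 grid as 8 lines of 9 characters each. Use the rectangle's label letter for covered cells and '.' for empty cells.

.........
.........
...CCC...
...CCCDD.
...CCCDD.
.AAACCBBB
.AAACCBBB
...CCCBBB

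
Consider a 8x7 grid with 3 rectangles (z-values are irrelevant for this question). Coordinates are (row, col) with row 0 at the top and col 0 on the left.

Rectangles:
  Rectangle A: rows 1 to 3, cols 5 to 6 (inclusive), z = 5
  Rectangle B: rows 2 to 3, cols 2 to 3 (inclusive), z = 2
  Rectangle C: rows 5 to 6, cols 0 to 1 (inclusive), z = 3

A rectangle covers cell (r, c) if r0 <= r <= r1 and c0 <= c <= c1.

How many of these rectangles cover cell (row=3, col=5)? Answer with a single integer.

Answer: 1

Derivation:
Check cell (3,5):
  A: rows 1-3 cols 5-6 -> covers
  B: rows 2-3 cols 2-3 -> outside (col miss)
  C: rows 5-6 cols 0-1 -> outside (row miss)
Count covering = 1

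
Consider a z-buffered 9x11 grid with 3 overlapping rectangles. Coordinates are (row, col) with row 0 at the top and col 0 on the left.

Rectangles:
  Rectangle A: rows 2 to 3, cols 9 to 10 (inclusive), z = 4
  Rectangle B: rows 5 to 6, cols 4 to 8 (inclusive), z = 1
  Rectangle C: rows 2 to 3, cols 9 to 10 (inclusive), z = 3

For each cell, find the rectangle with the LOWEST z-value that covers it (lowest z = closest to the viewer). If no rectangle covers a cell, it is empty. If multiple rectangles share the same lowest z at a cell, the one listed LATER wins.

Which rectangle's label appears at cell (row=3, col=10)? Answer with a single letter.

Check cell (3,10):
  A: rows 2-3 cols 9-10 z=4 -> covers; best now A (z=4)
  B: rows 5-6 cols 4-8 -> outside (row miss)
  C: rows 2-3 cols 9-10 z=3 -> covers; best now C (z=3)
Winner: C at z=3

Answer: C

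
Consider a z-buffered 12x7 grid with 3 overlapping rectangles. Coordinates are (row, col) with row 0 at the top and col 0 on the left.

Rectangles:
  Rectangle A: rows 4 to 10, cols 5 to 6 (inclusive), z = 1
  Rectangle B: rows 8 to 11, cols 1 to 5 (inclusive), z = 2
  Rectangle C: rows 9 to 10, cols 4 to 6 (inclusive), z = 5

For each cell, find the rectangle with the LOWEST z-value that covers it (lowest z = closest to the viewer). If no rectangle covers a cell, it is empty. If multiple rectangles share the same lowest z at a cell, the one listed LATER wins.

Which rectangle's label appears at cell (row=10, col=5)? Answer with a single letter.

Check cell (10,5):
  A: rows 4-10 cols 5-6 z=1 -> covers; best now A (z=1)
  B: rows 8-11 cols 1-5 z=2 -> covers; best now A (z=1)
  C: rows 9-10 cols 4-6 z=5 -> covers; best now A (z=1)
Winner: A at z=1

Answer: A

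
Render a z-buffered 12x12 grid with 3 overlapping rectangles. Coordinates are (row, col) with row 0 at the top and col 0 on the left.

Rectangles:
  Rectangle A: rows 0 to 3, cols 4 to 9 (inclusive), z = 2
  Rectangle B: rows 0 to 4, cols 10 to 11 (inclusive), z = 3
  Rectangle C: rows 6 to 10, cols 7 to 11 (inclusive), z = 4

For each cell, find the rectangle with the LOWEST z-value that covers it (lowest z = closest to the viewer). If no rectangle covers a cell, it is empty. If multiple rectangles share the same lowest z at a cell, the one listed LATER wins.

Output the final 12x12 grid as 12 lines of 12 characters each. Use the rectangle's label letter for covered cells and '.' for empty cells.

....AAAAAABB
....AAAAAABB
....AAAAAABB
....AAAAAABB
..........BB
............
.......CCCCC
.......CCCCC
.......CCCCC
.......CCCCC
.......CCCCC
............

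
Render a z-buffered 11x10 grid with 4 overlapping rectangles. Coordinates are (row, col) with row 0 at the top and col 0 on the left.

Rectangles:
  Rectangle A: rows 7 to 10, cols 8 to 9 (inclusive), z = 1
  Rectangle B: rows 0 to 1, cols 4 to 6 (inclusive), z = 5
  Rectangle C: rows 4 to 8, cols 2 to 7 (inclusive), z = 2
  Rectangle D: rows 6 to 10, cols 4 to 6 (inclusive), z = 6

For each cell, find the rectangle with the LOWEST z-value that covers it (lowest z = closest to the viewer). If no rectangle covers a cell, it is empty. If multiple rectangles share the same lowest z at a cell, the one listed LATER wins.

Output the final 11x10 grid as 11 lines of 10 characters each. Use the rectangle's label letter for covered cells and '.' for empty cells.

....BBB...
....BBB...
..........
..........
..CCCCCC..
..CCCCCC..
..CCCCCC..
..CCCCCCAA
..CCCCCCAA
....DDD.AA
....DDD.AA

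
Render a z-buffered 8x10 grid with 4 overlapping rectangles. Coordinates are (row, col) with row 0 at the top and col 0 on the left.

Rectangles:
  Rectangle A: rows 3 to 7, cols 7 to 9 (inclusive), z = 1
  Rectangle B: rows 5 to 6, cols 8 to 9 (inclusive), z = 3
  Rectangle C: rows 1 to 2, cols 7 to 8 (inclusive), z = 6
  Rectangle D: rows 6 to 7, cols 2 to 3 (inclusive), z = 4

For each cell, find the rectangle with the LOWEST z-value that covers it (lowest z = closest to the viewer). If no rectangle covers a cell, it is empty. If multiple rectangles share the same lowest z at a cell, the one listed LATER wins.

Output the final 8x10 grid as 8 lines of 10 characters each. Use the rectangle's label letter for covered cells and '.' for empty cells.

..........
.......CC.
.......CC.
.......AAA
.......AAA
.......AAA
..DD...AAA
..DD...AAA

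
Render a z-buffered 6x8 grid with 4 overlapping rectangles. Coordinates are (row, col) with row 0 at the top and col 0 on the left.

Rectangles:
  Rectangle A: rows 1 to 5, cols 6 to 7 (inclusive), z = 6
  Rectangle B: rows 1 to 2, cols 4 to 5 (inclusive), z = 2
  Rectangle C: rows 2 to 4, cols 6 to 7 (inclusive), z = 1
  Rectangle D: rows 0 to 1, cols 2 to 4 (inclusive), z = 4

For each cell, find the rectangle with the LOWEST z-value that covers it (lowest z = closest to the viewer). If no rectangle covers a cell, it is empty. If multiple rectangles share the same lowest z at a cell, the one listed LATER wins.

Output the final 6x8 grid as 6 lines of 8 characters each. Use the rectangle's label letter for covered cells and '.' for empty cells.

..DDD...
..DDBBAA
....BBCC
......CC
......CC
......AA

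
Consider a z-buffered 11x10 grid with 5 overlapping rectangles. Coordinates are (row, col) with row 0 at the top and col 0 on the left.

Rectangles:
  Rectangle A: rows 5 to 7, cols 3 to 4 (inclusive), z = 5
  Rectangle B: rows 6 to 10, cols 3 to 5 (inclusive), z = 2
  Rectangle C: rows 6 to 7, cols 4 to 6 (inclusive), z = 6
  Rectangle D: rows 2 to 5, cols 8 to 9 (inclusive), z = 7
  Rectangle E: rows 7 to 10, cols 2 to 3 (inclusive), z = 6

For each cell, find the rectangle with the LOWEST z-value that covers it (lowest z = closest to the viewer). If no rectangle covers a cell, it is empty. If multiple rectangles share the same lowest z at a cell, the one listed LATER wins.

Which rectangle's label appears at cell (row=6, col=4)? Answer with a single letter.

Answer: B

Derivation:
Check cell (6,4):
  A: rows 5-7 cols 3-4 z=5 -> covers; best now A (z=5)
  B: rows 6-10 cols 3-5 z=2 -> covers; best now B (z=2)
  C: rows 6-7 cols 4-6 z=6 -> covers; best now B (z=2)
  D: rows 2-5 cols 8-9 -> outside (row miss)
  E: rows 7-10 cols 2-3 -> outside (row miss)
Winner: B at z=2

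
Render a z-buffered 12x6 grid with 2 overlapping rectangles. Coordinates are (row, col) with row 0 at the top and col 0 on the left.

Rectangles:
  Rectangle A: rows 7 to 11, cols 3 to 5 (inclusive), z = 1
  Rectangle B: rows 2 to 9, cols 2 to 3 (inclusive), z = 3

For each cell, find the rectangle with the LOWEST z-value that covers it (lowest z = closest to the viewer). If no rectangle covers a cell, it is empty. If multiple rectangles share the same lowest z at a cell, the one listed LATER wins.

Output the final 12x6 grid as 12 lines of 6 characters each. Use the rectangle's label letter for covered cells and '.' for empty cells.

......
......
..BB..
..BB..
..BB..
..BB..
..BB..
..BAAA
..BAAA
..BAAA
...AAA
...AAA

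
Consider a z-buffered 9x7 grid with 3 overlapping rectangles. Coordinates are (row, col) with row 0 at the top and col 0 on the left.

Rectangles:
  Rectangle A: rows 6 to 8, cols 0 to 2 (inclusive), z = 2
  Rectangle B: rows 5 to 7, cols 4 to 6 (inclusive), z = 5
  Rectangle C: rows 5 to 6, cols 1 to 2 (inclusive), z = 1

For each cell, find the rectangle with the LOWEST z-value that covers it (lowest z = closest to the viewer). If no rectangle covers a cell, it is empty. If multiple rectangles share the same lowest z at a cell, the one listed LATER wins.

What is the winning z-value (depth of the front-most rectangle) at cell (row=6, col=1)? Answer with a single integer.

Answer: 1

Derivation:
Check cell (6,1):
  A: rows 6-8 cols 0-2 z=2 -> covers; best now A (z=2)
  B: rows 5-7 cols 4-6 -> outside (col miss)
  C: rows 5-6 cols 1-2 z=1 -> covers; best now C (z=1)
Winner: C at z=1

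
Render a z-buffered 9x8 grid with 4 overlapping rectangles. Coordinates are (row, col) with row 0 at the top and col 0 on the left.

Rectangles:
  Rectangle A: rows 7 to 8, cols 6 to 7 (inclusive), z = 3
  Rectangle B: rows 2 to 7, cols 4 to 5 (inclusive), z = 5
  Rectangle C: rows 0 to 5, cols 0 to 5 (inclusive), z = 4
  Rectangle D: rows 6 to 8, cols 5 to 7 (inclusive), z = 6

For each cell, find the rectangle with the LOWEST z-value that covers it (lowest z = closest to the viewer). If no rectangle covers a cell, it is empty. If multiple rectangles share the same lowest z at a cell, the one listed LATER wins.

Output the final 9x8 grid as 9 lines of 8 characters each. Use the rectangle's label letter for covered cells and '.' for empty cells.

CCCCCC..
CCCCCC..
CCCCCC..
CCCCCC..
CCCCCC..
CCCCCC..
....BBDD
....BBAA
.....DAA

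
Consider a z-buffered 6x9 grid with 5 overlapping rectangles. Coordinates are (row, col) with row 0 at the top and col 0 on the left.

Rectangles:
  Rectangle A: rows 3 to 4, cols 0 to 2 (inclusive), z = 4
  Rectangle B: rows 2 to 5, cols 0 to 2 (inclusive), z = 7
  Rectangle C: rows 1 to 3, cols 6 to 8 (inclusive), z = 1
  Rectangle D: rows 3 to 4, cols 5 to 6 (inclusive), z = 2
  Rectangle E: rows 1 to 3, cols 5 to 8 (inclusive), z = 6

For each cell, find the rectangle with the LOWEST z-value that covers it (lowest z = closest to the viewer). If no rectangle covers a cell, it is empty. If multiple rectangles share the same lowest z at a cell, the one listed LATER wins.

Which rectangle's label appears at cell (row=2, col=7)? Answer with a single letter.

Answer: C

Derivation:
Check cell (2,7):
  A: rows 3-4 cols 0-2 -> outside (row miss)
  B: rows 2-5 cols 0-2 -> outside (col miss)
  C: rows 1-3 cols 6-8 z=1 -> covers; best now C (z=1)
  D: rows 3-4 cols 5-6 -> outside (row miss)
  E: rows 1-3 cols 5-8 z=6 -> covers; best now C (z=1)
Winner: C at z=1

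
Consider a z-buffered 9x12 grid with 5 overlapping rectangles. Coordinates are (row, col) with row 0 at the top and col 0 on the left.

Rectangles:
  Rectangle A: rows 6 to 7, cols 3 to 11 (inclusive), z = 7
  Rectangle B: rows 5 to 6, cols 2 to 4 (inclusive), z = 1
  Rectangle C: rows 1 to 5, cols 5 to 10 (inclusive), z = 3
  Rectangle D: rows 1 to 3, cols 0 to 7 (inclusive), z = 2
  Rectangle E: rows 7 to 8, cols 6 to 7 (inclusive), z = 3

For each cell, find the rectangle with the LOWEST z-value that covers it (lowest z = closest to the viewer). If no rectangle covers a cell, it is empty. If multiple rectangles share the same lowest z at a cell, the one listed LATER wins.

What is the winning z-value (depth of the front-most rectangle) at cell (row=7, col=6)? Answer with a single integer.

Check cell (7,6):
  A: rows 6-7 cols 3-11 z=7 -> covers; best now A (z=7)
  B: rows 5-6 cols 2-4 -> outside (row miss)
  C: rows 1-5 cols 5-10 -> outside (row miss)
  D: rows 1-3 cols 0-7 -> outside (row miss)
  E: rows 7-8 cols 6-7 z=3 -> covers; best now E (z=3)
Winner: E at z=3

Answer: 3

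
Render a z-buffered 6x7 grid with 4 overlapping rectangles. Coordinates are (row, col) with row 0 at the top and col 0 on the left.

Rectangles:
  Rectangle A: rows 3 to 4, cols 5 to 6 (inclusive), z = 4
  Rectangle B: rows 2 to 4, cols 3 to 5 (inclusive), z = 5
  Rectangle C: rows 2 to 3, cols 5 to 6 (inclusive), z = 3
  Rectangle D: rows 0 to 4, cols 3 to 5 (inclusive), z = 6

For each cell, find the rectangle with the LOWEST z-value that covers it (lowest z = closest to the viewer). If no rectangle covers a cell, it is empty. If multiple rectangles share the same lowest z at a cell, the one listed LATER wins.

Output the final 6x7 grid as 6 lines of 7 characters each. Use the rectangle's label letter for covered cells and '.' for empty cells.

...DDD.
...DDD.
...BBCC
...BBCC
...BBAA
.......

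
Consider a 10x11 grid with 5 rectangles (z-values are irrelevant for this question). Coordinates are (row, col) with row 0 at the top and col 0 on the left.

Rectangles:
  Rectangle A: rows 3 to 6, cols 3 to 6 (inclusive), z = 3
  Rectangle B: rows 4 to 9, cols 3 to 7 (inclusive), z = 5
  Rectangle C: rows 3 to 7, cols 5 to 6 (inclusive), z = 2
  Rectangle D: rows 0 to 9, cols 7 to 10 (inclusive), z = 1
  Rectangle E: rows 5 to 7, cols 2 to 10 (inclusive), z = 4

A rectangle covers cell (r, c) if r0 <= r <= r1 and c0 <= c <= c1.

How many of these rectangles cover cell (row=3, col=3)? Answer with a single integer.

Check cell (3,3):
  A: rows 3-6 cols 3-6 -> covers
  B: rows 4-9 cols 3-7 -> outside (row miss)
  C: rows 3-7 cols 5-6 -> outside (col miss)
  D: rows 0-9 cols 7-10 -> outside (col miss)
  E: rows 5-7 cols 2-10 -> outside (row miss)
Count covering = 1

Answer: 1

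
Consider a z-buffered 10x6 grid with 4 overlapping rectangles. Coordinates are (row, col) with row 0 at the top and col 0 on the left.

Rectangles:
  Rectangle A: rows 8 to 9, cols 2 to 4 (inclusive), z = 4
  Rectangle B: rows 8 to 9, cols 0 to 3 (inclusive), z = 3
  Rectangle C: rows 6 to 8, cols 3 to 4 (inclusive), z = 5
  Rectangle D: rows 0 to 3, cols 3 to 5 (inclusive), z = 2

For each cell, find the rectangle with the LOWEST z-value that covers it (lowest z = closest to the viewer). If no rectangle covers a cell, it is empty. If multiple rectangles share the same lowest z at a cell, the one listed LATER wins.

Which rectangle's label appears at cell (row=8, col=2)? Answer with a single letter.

Check cell (8,2):
  A: rows 8-9 cols 2-4 z=4 -> covers; best now A (z=4)
  B: rows 8-9 cols 0-3 z=3 -> covers; best now B (z=3)
  C: rows 6-8 cols 3-4 -> outside (col miss)
  D: rows 0-3 cols 3-5 -> outside (row miss)
Winner: B at z=3

Answer: B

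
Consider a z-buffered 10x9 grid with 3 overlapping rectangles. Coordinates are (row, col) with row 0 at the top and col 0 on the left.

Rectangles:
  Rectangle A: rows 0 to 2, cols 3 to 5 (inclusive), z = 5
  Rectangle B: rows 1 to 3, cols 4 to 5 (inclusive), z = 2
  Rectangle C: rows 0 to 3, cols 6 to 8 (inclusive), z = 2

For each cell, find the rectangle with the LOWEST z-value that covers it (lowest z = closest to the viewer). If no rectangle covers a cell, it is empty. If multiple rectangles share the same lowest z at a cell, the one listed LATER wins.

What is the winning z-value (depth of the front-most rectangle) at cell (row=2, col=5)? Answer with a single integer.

Check cell (2,5):
  A: rows 0-2 cols 3-5 z=5 -> covers; best now A (z=5)
  B: rows 1-3 cols 4-5 z=2 -> covers; best now B (z=2)
  C: rows 0-3 cols 6-8 -> outside (col miss)
Winner: B at z=2

Answer: 2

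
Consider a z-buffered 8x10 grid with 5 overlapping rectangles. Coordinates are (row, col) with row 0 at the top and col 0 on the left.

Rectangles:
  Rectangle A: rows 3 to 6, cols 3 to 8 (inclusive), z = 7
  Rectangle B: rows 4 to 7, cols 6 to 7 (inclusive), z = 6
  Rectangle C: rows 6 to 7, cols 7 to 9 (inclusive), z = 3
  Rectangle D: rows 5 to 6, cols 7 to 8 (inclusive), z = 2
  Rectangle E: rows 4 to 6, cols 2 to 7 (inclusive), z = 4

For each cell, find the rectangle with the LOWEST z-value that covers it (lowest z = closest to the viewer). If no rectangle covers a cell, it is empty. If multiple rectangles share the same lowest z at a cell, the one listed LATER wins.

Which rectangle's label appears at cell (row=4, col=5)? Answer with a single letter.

Check cell (4,5):
  A: rows 3-6 cols 3-8 z=7 -> covers; best now A (z=7)
  B: rows 4-7 cols 6-7 -> outside (col miss)
  C: rows 6-7 cols 7-9 -> outside (row miss)
  D: rows 5-6 cols 7-8 -> outside (row miss)
  E: rows 4-6 cols 2-7 z=4 -> covers; best now E (z=4)
Winner: E at z=4

Answer: E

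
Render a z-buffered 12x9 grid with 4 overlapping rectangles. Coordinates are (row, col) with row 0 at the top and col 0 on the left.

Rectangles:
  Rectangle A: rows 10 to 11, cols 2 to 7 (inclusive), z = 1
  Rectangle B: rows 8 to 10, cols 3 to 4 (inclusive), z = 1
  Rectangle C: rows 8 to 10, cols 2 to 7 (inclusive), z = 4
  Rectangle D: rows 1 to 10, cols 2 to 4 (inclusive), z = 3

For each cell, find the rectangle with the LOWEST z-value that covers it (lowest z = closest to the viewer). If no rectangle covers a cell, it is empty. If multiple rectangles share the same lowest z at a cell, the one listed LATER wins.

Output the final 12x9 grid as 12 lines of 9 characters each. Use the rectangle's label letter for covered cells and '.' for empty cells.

.........
..DDD....
..DDD....
..DDD....
..DDD....
..DDD....
..DDD....
..DDD....
..DBBCCC.
..DBBCCC.
..ABBAAA.
..AAAAAA.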